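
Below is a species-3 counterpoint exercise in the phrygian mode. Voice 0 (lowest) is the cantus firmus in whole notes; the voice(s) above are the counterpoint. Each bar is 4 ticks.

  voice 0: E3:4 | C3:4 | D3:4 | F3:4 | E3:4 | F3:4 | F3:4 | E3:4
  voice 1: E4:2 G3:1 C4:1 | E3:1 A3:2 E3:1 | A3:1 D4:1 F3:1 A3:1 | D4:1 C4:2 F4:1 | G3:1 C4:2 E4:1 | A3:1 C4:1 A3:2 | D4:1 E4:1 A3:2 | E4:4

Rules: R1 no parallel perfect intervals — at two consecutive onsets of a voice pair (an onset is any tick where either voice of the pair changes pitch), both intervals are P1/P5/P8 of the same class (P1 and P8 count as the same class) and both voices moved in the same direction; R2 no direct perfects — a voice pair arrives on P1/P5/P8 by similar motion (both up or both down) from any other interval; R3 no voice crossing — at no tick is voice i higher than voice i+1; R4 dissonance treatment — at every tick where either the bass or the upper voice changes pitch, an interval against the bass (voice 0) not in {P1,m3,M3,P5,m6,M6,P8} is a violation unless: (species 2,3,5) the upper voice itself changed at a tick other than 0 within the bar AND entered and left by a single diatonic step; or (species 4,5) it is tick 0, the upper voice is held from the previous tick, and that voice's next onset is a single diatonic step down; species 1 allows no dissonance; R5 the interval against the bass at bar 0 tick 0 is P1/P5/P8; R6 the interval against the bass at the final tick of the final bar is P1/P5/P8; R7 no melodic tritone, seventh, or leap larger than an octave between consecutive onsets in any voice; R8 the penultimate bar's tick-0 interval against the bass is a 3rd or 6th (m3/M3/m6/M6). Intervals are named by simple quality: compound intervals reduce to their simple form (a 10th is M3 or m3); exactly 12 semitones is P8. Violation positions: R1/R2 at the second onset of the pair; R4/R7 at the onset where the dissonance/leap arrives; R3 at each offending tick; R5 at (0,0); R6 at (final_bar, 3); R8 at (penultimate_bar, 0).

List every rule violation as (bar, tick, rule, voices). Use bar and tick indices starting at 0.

bar 0: v0=E3 v1=E4 downbeat P8
bar 1: v0=C3 v1=E3 downbeat M3
bar 2: v0=D3 v1=A3 downbeat P5
bar 3: v0=F3 v1=D4 downbeat M6
bar 4: v0=E3 v1=G3 downbeat m3
bar 5: v0=F3 v1=A3 downbeat M3
bar 6: v0=F3 v1=D4 downbeat M6
bar 7: v0=E3 v1=E4 downbeat P8
  -> R2 @ bar 2 tick 0 v(0, 1): C3/E3 M3 -> D3/A3 P5 similar
  -> R7 @ bar 4 tick 0 v(1,): F4->G3 leap 10st
  -> R4 @ bar 6 tick 1 v(0, 1): F3/E4 M7 untreated

(2, 0, R2, (0, 1))
(4, 0, R7, (1,))
(6, 1, R4, (0, 1))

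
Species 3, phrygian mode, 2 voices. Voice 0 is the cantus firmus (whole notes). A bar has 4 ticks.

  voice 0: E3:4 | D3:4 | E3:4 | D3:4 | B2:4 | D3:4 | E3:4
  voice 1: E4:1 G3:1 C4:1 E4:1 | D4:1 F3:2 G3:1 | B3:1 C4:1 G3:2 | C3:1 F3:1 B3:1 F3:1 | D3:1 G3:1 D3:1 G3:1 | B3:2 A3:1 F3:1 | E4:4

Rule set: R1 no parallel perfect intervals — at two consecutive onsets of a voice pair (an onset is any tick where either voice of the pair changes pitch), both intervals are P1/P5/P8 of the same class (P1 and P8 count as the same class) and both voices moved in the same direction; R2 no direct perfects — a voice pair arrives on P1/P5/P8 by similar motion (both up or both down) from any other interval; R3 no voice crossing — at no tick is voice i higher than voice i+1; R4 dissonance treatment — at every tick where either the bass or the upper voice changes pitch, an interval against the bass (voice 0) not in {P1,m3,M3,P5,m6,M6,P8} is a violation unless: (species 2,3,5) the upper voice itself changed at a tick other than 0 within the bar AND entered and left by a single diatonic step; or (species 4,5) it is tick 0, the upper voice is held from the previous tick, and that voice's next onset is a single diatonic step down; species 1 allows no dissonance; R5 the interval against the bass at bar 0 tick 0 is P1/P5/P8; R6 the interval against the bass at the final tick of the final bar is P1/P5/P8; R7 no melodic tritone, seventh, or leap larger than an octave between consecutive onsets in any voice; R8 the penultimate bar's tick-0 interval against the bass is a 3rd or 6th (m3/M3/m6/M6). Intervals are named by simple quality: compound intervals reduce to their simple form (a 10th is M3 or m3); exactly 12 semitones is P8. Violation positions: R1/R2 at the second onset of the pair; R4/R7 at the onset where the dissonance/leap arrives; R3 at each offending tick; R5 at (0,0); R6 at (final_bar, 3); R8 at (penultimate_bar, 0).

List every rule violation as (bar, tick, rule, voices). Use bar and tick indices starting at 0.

(1, 0, R1, (0, 1))
(1, 3, R4, (0, 1))
(2, 0, R2, (0, 1))
(3, 0, R3, (0, 1))
(3, 0, R4, (0, 1))
(3, 2, R7, (1,))
(3, 3, R7, (1,))
(6, 0, R2, (0, 1))
(6, 0, R7, (1,))

bar 0: v0=E3 v1=E4 downbeat P8
bar 1: v0=D3 v1=D4 downbeat P8
bar 2: v0=E3 v1=B3 downbeat P5
bar 3: v0=D3 v1=C3 downbeat M2
bar 4: v0=B2 v1=D3 downbeat m3
bar 5: v0=D3 v1=B3 downbeat M6
bar 6: v0=E3 v1=E4 downbeat P8
  -> R1 @ bar 1 tick 0 v(0, 1): E3/E4 P8 -> D3/D4 P8 similar
  -> R4 @ bar 1 tick 3 v(0, 1): D3/G3 P4 untreated
  -> R2 @ bar 2 tick 0 v(0, 1): D3/G3 P4 -> E3/B3 P5 similar
  -> R3 @ bar 3 tick 0 v(0, 1): D3 above C3
  -> R4 @ bar 3 tick 0 v(0, 1): D3/C3 M2 untreated
  -> R7 @ bar 3 tick 2 v(1,): F3->B3 leap 6st
  -> R7 @ bar 3 tick 3 v(1,): B3->F3 leap 6st
  -> R2 @ bar 6 tick 0 v(0, 1): D3/F3 m3 -> E3/E4 P8 similar
  -> R7 @ bar 6 tick 0 v(1,): F3->E4 leap 11st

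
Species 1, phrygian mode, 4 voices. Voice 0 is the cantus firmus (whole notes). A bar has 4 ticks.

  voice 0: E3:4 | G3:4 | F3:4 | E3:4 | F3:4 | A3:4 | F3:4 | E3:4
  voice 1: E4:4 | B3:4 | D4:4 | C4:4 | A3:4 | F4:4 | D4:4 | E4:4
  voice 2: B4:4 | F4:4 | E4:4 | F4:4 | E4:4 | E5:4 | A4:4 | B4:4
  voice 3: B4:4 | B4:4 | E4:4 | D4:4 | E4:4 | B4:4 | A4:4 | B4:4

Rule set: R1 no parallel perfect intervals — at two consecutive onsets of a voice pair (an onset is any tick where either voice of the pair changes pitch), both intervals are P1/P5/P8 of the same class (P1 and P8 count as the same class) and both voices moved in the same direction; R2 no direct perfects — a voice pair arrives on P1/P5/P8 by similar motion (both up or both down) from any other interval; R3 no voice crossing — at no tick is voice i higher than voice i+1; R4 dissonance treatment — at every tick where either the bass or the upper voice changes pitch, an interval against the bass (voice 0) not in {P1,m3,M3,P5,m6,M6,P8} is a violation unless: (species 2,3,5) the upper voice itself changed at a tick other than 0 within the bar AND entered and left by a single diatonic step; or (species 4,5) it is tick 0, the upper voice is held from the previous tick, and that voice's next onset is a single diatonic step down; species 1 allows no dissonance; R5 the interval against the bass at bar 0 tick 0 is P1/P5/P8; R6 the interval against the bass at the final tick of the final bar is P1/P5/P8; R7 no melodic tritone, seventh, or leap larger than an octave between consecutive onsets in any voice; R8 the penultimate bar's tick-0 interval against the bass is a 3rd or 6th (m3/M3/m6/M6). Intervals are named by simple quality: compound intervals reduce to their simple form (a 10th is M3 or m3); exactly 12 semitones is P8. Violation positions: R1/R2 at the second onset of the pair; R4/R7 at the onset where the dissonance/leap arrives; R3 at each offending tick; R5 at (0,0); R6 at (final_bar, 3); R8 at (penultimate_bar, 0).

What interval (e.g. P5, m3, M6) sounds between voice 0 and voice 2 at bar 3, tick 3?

voice 0=E3 voice 2=F4 -> m2

m2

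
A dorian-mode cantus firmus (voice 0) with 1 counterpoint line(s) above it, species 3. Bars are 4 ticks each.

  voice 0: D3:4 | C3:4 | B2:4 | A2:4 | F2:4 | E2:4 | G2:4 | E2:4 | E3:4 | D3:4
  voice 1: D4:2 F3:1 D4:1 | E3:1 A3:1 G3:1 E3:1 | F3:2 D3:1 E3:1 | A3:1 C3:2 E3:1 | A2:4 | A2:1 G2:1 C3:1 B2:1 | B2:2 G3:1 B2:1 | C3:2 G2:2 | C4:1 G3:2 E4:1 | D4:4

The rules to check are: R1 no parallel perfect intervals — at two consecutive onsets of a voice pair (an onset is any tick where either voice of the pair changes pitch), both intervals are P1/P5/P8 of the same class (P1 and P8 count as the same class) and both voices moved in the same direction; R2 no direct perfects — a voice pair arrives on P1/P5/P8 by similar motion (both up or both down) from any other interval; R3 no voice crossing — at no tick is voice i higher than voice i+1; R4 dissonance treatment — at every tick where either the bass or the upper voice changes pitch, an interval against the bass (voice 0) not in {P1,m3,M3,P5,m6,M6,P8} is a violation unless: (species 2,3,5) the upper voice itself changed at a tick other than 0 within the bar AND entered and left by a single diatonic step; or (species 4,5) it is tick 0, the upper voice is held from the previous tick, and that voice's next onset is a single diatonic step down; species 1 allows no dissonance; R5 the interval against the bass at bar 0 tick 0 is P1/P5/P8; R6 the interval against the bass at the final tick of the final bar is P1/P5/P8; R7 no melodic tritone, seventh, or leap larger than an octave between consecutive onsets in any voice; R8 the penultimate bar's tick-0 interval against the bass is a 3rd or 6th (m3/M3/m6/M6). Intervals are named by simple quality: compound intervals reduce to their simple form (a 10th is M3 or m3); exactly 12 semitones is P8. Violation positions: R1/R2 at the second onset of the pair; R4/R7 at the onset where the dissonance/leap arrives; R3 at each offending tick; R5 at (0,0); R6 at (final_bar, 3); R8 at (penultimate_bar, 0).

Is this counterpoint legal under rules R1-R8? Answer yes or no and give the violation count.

No (6 violations)

bar 0: v0=D3 v1=D4 (P8)
bar 1: v0=C3 v1=E3 (M3)
bar 2: v0=B2 v1=F3 (TT)
bar 3: v0=A2 v1=A3 (P8)
bar 4: v0=F2 v1=A2 (M3)
bar 5: v0=E2 v1=A2 (P4)
bar 6: v0=G2 v1=B2 (M3)
bar 7: v0=E2 v1=C3 (m6)
bar 8: v0=E3 v1=C4 (m6)
bar 9: v0=D3 v1=D4 (P8)
  R7 @ bar1.0: D4->E3 leap 10st
  R4 @ bar2.0: B2/F3 TT untreated
  R4 @ bar2.3: B2/E3 P4 untreated
  R4 @ bar5.0: E2/A2 P4 untreated
  R7 @ bar8.0: G2->C4 leap 17st
  R1 @ bar9.0: E3/E4 P8 -> D3/D4 P8 similar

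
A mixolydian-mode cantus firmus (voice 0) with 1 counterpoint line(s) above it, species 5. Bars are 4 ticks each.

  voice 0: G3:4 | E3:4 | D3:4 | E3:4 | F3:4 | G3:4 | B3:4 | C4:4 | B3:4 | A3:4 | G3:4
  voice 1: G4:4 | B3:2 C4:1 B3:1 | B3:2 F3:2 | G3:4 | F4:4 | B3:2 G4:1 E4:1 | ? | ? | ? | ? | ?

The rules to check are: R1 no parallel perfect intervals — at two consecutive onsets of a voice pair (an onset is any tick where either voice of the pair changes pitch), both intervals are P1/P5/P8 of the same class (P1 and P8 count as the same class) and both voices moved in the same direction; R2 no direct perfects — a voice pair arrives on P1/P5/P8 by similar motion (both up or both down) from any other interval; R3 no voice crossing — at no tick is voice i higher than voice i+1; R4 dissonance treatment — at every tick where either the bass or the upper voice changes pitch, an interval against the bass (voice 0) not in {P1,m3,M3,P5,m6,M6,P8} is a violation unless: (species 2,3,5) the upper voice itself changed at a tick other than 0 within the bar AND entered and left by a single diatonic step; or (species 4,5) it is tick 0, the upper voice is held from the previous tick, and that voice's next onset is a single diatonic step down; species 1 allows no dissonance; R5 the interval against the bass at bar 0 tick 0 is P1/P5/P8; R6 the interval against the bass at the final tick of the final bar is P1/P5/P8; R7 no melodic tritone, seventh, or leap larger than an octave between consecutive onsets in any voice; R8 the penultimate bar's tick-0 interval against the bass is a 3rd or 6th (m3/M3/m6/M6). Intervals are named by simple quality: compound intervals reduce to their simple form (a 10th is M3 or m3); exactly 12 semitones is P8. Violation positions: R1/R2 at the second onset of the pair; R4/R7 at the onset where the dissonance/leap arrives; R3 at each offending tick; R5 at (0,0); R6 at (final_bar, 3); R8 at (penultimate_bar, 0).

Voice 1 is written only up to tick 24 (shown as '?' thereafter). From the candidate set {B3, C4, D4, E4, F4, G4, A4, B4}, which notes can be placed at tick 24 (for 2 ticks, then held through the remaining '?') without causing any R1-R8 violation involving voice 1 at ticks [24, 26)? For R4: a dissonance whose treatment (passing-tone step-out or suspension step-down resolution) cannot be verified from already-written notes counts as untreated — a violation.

B3: legal
C4: violates R4
D4: legal
E4: violates R4
F4: violates R4
G4: legal
A4: violates R4
B4: violates R2

{B3, D4, G4}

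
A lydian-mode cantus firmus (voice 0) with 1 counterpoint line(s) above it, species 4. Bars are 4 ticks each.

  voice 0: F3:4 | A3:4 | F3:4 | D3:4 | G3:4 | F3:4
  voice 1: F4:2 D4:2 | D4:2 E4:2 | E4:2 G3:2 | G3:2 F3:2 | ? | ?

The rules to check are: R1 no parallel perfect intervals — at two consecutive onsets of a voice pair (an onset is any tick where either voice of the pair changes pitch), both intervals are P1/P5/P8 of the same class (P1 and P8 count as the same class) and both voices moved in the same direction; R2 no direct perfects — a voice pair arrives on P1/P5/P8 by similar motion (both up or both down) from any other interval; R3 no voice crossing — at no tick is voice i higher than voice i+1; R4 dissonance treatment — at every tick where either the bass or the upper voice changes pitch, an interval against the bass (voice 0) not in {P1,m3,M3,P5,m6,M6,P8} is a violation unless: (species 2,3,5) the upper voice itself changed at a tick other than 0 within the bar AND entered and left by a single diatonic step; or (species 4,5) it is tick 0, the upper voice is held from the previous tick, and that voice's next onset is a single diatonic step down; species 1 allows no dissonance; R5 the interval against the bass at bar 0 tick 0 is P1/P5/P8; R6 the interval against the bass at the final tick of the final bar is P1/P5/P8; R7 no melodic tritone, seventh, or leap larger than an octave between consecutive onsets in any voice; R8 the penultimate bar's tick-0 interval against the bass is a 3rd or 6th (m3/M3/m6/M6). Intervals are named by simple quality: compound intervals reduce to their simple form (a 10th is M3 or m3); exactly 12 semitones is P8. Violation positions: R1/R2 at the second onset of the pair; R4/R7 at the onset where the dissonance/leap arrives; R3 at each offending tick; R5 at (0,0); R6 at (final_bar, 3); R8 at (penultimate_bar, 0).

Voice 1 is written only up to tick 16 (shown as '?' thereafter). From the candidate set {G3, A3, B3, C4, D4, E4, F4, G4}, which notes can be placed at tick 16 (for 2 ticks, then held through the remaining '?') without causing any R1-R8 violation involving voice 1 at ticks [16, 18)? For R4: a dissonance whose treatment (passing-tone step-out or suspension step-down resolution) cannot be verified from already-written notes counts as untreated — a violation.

G3: violates R2,R8
A3: violates R4,R8
B3: violates R7
C4: violates R4,R8
D4: violates R2,R8
E4: violates R7
F4: violates R4,R8
G4: violates R2,R7,R8

{}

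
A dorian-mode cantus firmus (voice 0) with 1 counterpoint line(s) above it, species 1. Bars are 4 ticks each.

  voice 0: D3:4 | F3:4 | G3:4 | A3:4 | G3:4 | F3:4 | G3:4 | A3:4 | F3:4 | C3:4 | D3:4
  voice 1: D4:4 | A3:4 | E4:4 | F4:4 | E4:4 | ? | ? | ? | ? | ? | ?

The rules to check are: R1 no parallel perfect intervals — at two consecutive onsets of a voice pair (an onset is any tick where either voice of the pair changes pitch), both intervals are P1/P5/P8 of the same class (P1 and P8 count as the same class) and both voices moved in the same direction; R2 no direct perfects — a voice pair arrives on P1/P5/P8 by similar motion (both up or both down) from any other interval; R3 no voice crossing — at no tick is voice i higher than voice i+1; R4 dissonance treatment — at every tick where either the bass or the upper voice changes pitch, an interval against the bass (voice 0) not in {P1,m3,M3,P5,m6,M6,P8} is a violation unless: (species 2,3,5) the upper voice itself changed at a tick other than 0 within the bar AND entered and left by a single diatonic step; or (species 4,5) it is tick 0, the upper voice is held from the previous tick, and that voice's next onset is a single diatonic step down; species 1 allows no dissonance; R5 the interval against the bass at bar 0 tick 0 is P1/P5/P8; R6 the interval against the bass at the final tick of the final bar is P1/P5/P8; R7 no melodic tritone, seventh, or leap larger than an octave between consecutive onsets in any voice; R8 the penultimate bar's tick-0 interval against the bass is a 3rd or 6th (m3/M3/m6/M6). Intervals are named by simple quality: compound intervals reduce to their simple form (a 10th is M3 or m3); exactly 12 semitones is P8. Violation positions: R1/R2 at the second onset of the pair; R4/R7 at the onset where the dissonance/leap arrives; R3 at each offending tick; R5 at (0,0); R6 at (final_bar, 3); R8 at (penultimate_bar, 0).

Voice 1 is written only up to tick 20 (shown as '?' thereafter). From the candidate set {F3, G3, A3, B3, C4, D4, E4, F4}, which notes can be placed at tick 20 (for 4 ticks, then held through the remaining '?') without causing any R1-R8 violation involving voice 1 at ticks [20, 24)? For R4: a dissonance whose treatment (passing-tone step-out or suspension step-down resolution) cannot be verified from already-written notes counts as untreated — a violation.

F3: violates R2,R7
G3: violates R4
A3: legal
B3: violates R4
C4: violates R2
D4: legal
E4: violates R4
F4: legal

{A3, D4, F4}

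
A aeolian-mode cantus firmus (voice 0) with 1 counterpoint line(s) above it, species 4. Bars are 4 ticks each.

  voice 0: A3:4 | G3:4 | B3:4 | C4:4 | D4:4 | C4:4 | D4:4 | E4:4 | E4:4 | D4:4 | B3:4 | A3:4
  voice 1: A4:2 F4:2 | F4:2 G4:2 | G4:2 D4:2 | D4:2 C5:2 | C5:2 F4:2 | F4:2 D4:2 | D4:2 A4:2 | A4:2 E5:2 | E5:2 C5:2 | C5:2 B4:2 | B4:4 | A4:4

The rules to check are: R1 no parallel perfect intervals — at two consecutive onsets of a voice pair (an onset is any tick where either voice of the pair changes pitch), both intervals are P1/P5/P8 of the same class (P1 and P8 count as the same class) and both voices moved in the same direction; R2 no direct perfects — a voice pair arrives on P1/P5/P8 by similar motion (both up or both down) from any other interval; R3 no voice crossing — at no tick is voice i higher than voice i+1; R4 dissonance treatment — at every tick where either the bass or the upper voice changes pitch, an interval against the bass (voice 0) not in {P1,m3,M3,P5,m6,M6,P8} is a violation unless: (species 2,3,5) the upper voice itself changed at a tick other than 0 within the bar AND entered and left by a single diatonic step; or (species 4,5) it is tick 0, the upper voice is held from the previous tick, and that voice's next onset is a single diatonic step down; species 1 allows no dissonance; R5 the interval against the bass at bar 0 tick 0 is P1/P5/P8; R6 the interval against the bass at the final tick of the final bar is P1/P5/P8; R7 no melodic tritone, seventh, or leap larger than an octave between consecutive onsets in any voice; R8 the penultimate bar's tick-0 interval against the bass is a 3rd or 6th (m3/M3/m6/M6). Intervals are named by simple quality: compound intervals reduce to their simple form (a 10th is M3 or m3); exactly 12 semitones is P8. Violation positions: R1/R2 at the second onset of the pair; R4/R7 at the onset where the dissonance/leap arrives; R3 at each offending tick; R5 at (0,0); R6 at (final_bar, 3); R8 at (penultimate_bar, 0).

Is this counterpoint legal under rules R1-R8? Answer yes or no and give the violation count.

No (9 violations)

bar 0: v0=A3 v1=A4 (P8)
bar 1: v0=G3 v1=F4 (m7)
bar 2: v0=B3 v1=G4 (m6)
bar 3: v0=C4 v1=D4 (M2)
bar 4: v0=D4 v1=C5 (m7)
bar 5: v0=C4 v1=F4 (P4)
bar 6: v0=D4 v1=D4 (P1)
bar 7: v0=E4 v1=A4 (P4)
bar 8: v0=E4 v1=E5 (P8)
bar 9: v0=D4 v1=C5 (m7)
bar 10: v0=B3 v1=B4 (P8)
bar 11: v0=A3 v1=A4 (P8)
  R4 @ bar1.0: G3/F4 m7 untreated
  R4 @ bar3.0: C4/D4 M2 untreated
  R7 @ bar3.2: D4->C5 leap 10st
  R4 @ bar4.0: D4/C5 m7 untreated
  R4 @ bar5.0: C4/F4 P4 untreated
  R4 @ bar5.2: C4/D4 M2 untreated
  R4 @ bar7.0: E4/A4 P4 untreated
  R8 @ bar10.0: penult P8 not 3rd/6th
  R1 @ bar11.0: B3/B4 P8 -> A3/A4 P8 similar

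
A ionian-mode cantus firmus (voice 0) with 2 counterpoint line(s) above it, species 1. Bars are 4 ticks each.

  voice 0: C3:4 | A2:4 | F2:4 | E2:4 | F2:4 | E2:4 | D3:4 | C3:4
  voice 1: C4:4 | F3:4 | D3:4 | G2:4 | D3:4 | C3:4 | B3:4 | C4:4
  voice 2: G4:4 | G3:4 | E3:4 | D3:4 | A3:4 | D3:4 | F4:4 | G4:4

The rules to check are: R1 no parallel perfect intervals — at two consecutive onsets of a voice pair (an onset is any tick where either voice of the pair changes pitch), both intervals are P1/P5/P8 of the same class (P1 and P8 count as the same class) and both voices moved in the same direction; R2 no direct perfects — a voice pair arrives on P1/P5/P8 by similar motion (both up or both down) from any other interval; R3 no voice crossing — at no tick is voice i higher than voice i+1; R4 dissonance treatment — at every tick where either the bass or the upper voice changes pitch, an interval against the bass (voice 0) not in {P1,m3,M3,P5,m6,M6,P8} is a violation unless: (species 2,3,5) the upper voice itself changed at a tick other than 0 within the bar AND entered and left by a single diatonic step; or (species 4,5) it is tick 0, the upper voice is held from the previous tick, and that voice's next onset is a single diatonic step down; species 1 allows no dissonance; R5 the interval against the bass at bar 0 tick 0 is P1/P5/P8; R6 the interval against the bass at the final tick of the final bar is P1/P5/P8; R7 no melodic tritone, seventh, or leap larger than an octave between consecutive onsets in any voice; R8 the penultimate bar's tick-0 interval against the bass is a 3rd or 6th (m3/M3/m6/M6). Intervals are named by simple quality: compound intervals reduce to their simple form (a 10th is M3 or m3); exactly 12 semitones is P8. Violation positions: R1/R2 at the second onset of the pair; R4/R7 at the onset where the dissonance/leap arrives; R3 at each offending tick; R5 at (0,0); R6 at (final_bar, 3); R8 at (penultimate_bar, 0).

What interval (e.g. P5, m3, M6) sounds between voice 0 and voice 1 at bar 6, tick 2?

voice 0=D3 voice 1=B3 -> M6

M6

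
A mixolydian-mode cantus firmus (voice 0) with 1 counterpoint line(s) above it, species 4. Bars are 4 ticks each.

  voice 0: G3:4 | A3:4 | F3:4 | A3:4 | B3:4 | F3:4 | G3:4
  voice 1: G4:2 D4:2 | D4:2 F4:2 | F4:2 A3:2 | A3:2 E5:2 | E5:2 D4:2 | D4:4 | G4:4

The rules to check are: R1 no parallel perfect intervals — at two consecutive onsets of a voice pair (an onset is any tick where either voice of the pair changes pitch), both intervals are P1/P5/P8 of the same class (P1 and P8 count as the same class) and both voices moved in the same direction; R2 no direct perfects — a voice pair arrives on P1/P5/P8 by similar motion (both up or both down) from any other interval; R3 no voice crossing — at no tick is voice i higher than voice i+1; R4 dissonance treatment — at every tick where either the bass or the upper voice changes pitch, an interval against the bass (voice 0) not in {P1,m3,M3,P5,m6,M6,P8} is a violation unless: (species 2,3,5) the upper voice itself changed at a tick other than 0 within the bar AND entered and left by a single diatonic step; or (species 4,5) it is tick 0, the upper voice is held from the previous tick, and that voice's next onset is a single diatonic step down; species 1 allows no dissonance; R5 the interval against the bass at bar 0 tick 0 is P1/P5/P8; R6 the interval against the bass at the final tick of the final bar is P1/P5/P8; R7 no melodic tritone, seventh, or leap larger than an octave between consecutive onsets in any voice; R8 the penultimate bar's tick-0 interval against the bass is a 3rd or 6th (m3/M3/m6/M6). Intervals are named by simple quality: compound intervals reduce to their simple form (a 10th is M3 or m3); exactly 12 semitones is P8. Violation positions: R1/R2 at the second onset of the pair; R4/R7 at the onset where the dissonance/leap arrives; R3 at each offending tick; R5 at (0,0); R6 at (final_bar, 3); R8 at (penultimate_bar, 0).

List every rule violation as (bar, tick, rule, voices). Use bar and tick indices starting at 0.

(1, 0, R4, (0, 1))
(3, 2, R7, (1,))
(4, 0, R4, (0, 1))
(4, 2, R7, (1,))
(5, 0, R7, (0,))
(6, 0, R2, (0, 1))

bar 0: v0=G3 v1=G4 downbeat P8
bar 1: v0=A3 v1=D4 downbeat P4
bar 2: v0=F3 v1=F4 downbeat P8
bar 3: v0=A3 v1=A3 downbeat P1
bar 4: v0=B3 v1=E5 downbeat P4
bar 5: v0=F3 v1=D4 downbeat M6
bar 6: v0=G3 v1=G4 downbeat P8
  -> R4 @ bar 1 tick 0 v(0, 1): A3/D4 P4 untreated
  -> R7 @ bar 3 tick 2 v(1,): A3->E5 leap 19st
  -> R4 @ bar 4 tick 0 v(0, 1): B3/E5 P4 untreated
  -> R7 @ bar 4 tick 2 v(1,): E5->D4 leap 14st
  -> R7 @ bar 5 tick 0 v(0,): B3->F3 leap 6st
  -> R2 @ bar 6 tick 0 v(0, 1): F3/D4 M6 -> G3/G4 P8 similar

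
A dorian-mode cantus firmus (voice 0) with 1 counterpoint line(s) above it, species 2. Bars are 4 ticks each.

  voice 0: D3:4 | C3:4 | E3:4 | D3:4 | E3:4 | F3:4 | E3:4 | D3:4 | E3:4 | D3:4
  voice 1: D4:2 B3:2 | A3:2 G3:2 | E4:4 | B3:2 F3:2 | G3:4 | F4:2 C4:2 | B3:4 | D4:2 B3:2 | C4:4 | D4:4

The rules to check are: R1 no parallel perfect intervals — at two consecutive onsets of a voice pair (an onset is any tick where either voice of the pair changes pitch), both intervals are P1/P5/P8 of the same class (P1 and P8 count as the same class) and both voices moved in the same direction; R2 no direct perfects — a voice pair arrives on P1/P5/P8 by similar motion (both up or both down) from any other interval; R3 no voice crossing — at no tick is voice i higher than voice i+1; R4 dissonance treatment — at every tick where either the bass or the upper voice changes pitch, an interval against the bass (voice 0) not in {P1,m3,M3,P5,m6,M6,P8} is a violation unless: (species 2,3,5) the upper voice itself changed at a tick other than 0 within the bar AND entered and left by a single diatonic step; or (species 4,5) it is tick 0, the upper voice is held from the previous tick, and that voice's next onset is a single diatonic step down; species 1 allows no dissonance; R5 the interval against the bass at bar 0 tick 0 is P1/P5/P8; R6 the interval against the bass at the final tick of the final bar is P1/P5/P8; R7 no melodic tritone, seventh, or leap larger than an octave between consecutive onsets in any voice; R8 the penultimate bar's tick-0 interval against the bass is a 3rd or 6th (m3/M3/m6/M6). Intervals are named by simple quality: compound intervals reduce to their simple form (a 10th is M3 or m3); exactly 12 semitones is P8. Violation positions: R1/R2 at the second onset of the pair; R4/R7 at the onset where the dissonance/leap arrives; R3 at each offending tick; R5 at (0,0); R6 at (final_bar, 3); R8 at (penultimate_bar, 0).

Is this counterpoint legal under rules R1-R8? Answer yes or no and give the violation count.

No (5 violations)

bar 0: v0=D3 v1=D4 (P8)
bar 1: v0=C3 v1=A3 (M6)
bar 2: v0=E3 v1=E4 (P8)
bar 3: v0=D3 v1=B3 (M6)
bar 4: v0=E3 v1=G3 (m3)
bar 5: v0=F3 v1=F4 (P8)
bar 6: v0=E3 v1=B3 (P5)
bar 7: v0=D3 v1=D4 (P8)
bar 8: v0=E3 v1=C4 (m6)
bar 9: v0=D3 v1=D4 (P8)
  R2 @ bar2.0: C3/G3 P5 -> E3/E4 P8 similar
  R7 @ bar3.2: B3->F3 leap 6st
  R2 @ bar5.0: E3/G3 m3 -> F3/F4 P8 similar
  R7 @ bar5.0: G3->F4 leap 10st
  R1 @ bar6.0: F3/C4 P5 -> E3/B3 P5 similar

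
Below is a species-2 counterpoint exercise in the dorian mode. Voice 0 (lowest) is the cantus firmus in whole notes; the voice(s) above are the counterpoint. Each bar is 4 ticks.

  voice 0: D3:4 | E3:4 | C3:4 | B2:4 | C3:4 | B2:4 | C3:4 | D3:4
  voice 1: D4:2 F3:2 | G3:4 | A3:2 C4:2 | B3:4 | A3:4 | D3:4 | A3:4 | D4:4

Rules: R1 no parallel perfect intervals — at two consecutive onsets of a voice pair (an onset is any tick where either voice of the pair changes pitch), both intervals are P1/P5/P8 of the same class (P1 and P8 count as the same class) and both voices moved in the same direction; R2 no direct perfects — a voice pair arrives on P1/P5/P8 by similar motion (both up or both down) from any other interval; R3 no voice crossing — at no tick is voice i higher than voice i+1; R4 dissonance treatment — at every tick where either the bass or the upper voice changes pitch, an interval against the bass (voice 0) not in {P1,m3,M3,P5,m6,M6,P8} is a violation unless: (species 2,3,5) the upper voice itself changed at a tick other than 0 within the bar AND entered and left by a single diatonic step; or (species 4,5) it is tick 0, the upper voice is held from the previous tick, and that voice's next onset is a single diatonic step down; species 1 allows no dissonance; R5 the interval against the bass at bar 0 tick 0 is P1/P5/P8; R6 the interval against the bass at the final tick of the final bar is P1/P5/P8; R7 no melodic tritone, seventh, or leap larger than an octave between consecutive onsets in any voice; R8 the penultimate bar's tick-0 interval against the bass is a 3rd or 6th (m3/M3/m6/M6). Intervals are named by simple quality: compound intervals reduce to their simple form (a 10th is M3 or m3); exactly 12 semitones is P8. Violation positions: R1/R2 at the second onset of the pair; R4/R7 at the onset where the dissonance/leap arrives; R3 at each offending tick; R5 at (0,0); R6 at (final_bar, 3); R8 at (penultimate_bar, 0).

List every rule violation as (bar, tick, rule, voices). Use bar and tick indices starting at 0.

(3, 0, R1, (0, 1))
(7, 0, R2, (0, 1))

bar 0: v0=D3 v1=D4 downbeat P8
bar 1: v0=E3 v1=G3 downbeat m3
bar 2: v0=C3 v1=A3 downbeat M6
bar 3: v0=B2 v1=B3 downbeat P8
bar 4: v0=C3 v1=A3 downbeat M6
bar 5: v0=B2 v1=D3 downbeat m3
bar 6: v0=C3 v1=A3 downbeat M6
bar 7: v0=D3 v1=D4 downbeat P8
  -> R1 @ bar 3 tick 0 v(0, 1): C3/C4 P8 -> B2/B3 P8 similar
  -> R2 @ bar 7 tick 0 v(0, 1): C3/A3 M6 -> D3/D4 P8 similar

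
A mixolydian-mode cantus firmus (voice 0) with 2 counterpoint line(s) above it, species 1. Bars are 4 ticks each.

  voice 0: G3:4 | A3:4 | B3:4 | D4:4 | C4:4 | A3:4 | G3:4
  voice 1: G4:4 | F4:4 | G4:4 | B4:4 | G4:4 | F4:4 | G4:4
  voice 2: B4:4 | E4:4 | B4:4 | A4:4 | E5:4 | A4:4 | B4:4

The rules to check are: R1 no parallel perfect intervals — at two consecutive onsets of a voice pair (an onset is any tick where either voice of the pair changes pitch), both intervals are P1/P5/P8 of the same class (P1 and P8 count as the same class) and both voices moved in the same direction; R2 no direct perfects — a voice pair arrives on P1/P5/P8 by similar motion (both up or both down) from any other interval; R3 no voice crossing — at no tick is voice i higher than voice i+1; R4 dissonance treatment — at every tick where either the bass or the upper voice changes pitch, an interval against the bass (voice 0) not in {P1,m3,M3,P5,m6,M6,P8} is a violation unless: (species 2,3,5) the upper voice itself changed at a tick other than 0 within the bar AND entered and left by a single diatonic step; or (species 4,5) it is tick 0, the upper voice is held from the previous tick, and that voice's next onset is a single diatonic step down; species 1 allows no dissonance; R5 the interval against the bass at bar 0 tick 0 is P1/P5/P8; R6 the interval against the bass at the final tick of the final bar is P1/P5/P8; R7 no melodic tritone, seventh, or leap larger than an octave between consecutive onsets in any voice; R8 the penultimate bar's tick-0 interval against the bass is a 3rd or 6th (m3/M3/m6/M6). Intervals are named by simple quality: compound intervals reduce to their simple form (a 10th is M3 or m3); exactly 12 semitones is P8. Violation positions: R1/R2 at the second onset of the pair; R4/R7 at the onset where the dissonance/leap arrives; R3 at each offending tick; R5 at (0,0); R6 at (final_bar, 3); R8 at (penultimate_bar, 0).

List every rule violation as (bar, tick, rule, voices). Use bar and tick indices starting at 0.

bar 0: v0=G3 v1=G4 v2=B4 downbeat M3
bar 1: v0=A3 v1=F4 v2=E4 downbeat P5
bar 2: v0=B3 v1=G4 v2=B4 downbeat P8
bar 3: v0=D4 v1=B4 v2=A4 downbeat P5
bar 4: v0=C4 v1=G4 v2=E5 downbeat M3
bar 5: v0=A3 v1=F4 v2=A4 downbeat P8
bar 6: v0=G3 v1=G4 v2=B4 downbeat M3
  -> R5 @ bar 0 tick 0 v(0, 2): opens on M3
  -> R3 @ bar 1 tick 0 v(1, 2): F4 above E4
  -> R3 @ bar 1 tick 1 v(1, 2): F4 above E4
  -> R3 @ bar 1 tick 2 v(1, 2): F4 above E4
  -> R3 @ bar 1 tick 3 v(1, 2): F4 above E4
  -> R2 @ bar 2 tick 0 v(0, 2): A3/E4 P5 -> B3/B4 P8 similar
  -> R3 @ bar 3 tick 0 v(1, 2): B4 above A4
  -> R3 @ bar 3 tick 1 v(1, 2): B4 above A4
  -> R3 @ bar 3 tick 2 v(1, 2): B4 above A4
  -> R3 @ bar 3 tick 3 v(1, 2): B4 above A4
  -> R2 @ bar 4 tick 0 v(0, 1): D4/B4 M6 -> C4/G4 P5 similar
  -> R2 @ bar 5 tick 0 v(0, 2): C4/E5 M3 -> A3/A4 P8 similar
  -> R8 @ bar 5 tick 0 v(0, 2): penult P8 not 3rd/6th
  -> R6 @ bar 6 tick 3 v(0, 2): closes on M3

(0, 0, R5, (0, 2))
(1, 0, R3, (1, 2))
(1, 1, R3, (1, 2))
(1, 2, R3, (1, 2))
(1, 3, R3, (1, 2))
(2, 0, R2, (0, 2))
(3, 0, R3, (1, 2))
(3, 1, R3, (1, 2))
(3, 2, R3, (1, 2))
(3, 3, R3, (1, 2))
(4, 0, R2, (0, 1))
(5, 0, R2, (0, 2))
(5, 0, R8, (0, 2))
(6, 3, R6, (0, 2))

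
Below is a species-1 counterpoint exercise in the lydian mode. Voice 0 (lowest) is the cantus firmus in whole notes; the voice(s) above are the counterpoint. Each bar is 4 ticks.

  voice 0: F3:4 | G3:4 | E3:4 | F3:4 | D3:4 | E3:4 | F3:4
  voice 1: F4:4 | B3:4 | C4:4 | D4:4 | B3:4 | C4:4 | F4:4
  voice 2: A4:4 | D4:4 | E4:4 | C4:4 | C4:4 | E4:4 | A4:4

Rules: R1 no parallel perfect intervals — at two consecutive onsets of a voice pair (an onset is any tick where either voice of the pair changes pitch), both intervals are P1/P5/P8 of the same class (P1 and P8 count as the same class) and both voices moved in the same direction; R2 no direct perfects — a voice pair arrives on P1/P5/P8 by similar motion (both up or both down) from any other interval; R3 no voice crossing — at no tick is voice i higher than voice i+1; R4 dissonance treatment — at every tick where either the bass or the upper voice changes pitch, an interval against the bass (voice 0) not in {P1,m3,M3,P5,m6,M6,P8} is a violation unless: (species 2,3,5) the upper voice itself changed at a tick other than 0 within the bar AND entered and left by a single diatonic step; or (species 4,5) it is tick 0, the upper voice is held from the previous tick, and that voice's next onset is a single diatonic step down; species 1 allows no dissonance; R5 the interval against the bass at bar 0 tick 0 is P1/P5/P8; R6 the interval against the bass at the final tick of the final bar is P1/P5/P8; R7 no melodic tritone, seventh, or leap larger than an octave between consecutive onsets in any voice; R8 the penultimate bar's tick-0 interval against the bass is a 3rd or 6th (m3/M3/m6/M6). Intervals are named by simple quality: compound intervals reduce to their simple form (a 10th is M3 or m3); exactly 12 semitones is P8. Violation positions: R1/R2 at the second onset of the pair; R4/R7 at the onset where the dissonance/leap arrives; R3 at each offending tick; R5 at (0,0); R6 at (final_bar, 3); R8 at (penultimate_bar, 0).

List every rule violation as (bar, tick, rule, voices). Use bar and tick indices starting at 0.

bar 0: v0=F3 v1=F4 v2=A4 downbeat M3
bar 1: v0=G3 v1=B3 v2=D4 downbeat P5
bar 2: v0=E3 v1=C4 v2=E4 downbeat P8
bar 3: v0=F3 v1=D4 v2=C4 downbeat P5
bar 4: v0=D3 v1=B3 v2=C4 downbeat m7
bar 5: v0=E3 v1=C4 v2=E4 downbeat P8
bar 6: v0=F3 v1=F4 v2=A4 downbeat M3
  -> R5 @ bar 0 tick 0 v(0, 2): opens on M3
  -> R7 @ bar 1 tick 0 v(1,): F4->B3 leap 6st
  -> R3 @ bar 3 tick 0 v(1, 2): D4 above C4
  -> R3 @ bar 3 tick 1 v(1, 2): D4 above C4
  -> R3 @ bar 3 tick 2 v(1, 2): D4 above C4
  -> R3 @ bar 3 tick 3 v(1, 2): D4 above C4
  -> R4 @ bar 4 tick 0 v(0, 2): D3/C4 m7 untreated
  -> R2 @ bar 5 tick 0 v(0, 2): D3/C4 m7 -> E3/E4 P8 similar
  -> R8 @ bar 5 tick 0 v(0, 2): penult P8 not 3rd/6th
  -> R2 @ bar 6 tick 0 v(0, 1): E3/C4 m6 -> F3/F4 P8 similar
  -> R6 @ bar 6 tick 3 v(0, 2): closes on M3

(0, 0, R5, (0, 2))
(1, 0, R7, (1,))
(3, 0, R3, (1, 2))
(3, 1, R3, (1, 2))
(3, 2, R3, (1, 2))
(3, 3, R3, (1, 2))
(4, 0, R4, (0, 2))
(5, 0, R2, (0, 2))
(5, 0, R8, (0, 2))
(6, 0, R2, (0, 1))
(6, 3, R6, (0, 2))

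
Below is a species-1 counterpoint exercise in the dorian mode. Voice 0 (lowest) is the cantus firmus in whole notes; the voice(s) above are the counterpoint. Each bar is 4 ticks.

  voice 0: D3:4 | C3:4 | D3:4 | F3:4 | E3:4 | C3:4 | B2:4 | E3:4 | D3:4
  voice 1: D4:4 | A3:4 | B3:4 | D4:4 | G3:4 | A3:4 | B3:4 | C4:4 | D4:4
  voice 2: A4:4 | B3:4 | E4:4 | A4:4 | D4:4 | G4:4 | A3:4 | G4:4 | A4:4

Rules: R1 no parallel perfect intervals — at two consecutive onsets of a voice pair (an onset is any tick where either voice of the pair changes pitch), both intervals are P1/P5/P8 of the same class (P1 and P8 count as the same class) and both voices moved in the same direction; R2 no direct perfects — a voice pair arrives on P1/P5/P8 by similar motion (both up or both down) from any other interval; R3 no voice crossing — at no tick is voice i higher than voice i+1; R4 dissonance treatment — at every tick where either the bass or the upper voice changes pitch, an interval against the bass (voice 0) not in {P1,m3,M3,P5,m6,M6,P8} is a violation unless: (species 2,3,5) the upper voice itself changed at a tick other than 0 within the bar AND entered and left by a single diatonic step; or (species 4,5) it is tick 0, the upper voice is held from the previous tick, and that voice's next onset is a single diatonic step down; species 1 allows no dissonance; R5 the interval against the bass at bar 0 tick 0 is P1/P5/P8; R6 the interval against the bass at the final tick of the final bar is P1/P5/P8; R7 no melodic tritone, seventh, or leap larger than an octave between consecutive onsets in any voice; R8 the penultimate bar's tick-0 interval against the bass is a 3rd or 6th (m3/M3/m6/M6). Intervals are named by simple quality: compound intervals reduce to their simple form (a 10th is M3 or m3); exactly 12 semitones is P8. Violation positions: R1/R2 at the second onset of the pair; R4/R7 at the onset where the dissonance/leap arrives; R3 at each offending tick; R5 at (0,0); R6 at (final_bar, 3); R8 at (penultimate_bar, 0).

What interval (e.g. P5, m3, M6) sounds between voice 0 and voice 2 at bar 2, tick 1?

voice 0=D3 voice 2=E4 -> M2

M2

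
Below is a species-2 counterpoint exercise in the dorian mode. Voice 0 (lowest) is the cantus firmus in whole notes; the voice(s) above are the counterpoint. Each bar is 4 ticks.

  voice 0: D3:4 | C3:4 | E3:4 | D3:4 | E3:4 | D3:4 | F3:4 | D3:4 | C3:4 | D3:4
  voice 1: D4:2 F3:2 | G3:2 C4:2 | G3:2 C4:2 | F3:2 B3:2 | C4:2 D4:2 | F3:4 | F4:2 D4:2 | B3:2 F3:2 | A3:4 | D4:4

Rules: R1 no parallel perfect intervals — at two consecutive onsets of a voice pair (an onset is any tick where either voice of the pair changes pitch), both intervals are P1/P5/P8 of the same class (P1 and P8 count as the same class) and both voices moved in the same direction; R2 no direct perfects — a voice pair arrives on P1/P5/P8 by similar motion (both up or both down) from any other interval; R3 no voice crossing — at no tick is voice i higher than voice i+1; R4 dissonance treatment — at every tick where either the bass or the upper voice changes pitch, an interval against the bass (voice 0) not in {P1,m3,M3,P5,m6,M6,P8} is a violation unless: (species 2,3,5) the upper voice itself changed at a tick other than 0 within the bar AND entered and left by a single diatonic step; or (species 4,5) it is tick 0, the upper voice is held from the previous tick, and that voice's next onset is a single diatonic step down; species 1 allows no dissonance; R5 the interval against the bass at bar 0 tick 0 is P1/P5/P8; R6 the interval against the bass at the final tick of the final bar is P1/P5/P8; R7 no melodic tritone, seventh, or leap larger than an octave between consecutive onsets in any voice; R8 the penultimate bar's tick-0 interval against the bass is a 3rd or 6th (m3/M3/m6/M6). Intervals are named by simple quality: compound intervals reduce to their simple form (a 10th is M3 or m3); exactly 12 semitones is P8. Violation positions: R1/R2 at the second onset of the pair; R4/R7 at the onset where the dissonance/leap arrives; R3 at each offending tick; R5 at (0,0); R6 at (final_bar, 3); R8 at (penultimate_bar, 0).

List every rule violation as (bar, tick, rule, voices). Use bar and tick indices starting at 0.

(3, 2, R7, (1,))
(4, 2, R4, (0, 1))
(6, 0, R2, (0, 1))
(7, 2, R7, (1,))
(9, 0, R2, (0, 1))

bar 0: v0=D3 v1=D4 downbeat P8
bar 1: v0=C3 v1=G3 downbeat P5
bar 2: v0=E3 v1=G3 downbeat m3
bar 3: v0=D3 v1=F3 downbeat m3
bar 4: v0=E3 v1=C4 downbeat m6
bar 5: v0=D3 v1=F3 downbeat m3
bar 6: v0=F3 v1=F4 downbeat P8
bar 7: v0=D3 v1=B3 downbeat M6
bar 8: v0=C3 v1=A3 downbeat M6
bar 9: v0=D3 v1=D4 downbeat P8
  -> R7 @ bar 3 tick 2 v(1,): F3->B3 leap 6st
  -> R4 @ bar 4 tick 2 v(0, 1): E3/D4 m7 untreated
  -> R2 @ bar 6 tick 0 v(0, 1): D3/F3 m3 -> F3/F4 P8 similar
  -> R7 @ bar 7 tick 2 v(1,): B3->F3 leap 6st
  -> R2 @ bar 9 tick 0 v(0, 1): C3/A3 M6 -> D3/D4 P8 similar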